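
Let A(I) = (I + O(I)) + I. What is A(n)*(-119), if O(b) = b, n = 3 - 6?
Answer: 1071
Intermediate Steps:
n = -3
A(I) = 3*I (A(I) = (I + I) + I = 2*I + I = 3*I)
A(n)*(-119) = (3*(-3))*(-119) = -9*(-119) = 1071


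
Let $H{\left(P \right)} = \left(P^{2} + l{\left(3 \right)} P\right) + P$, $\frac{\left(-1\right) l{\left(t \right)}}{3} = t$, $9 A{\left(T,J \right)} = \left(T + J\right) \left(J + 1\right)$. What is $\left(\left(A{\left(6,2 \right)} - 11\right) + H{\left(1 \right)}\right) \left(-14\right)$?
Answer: $\frac{644}{3} \approx 214.67$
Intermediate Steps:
$A{\left(T,J \right)} = \frac{\left(1 + J\right) \left(J + T\right)}{9}$ ($A{\left(T,J \right)} = \frac{\left(T + J\right) \left(J + 1\right)}{9} = \frac{\left(J + T\right) \left(1 + J\right)}{9} = \frac{\left(1 + J\right) \left(J + T\right)}{9}$)
$l{\left(t \right)} = - 3 t$
$H{\left(P \right)} = P^{2} - 8 P$ ($H{\left(P \right)} = \left(P^{2} + \left(-3\right) 3 P\right) + P = \left(P^{2} - 9 P\right) + P = P^{2} - 8 P$)
$\left(\left(A{\left(6,2 \right)} - 11\right) + H{\left(1 \right)}\right) \left(-14\right) = \left(\left(\left(\frac{1}{9} \cdot 2 + \frac{1}{9} \cdot 6 + \frac{2^{2}}{9} + \frac{1}{9} \cdot 2 \cdot 6\right) - 11\right) + 1 \left(-8 + 1\right)\right) \left(-14\right) = \left(\left(\left(\frac{2}{9} + \frac{2}{3} + \frac{1}{9} \cdot 4 + \frac{4}{3}\right) - 11\right) + 1 \left(-7\right)\right) \left(-14\right) = \left(\left(\left(\frac{2}{9} + \frac{2}{3} + \frac{4}{9} + \frac{4}{3}\right) - 11\right) - 7\right) \left(-14\right) = \left(\left(\frac{8}{3} - 11\right) - 7\right) \left(-14\right) = \left(- \frac{25}{3} - 7\right) \left(-14\right) = \left(- \frac{46}{3}\right) \left(-14\right) = \frac{644}{3}$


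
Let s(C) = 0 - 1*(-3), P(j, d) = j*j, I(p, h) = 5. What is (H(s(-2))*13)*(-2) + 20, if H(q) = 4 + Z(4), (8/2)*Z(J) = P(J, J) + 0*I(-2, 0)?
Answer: -188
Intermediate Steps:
P(j, d) = j²
Z(J) = J²/4 (Z(J) = (J² + 0*5)/4 = (J² + 0)/4 = J²/4)
s(C) = 3 (s(C) = 0 + 3 = 3)
H(q) = 8 (H(q) = 4 + (¼)*4² = 4 + (¼)*16 = 4 + 4 = 8)
(H(s(-2))*13)*(-2) + 20 = (8*13)*(-2) + 20 = 104*(-2) + 20 = -208 + 20 = -188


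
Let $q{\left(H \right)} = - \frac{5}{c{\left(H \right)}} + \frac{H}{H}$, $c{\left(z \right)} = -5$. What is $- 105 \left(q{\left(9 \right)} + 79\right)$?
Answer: $-8505$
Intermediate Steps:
$q{\left(H \right)} = 2$ ($q{\left(H \right)} = - \frac{5}{-5} + \frac{H}{H} = \left(-5\right) \left(- \frac{1}{5}\right) + 1 = 1 + 1 = 2$)
$- 105 \left(q{\left(9 \right)} + 79\right) = - 105 \left(2 + 79\right) = \left(-105\right) 81 = -8505$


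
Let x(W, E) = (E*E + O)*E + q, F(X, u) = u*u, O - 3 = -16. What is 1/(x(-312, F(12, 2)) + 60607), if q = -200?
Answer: 1/60419 ≈ 1.6551e-5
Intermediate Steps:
O = -13 (O = 3 - 16 = -13)
F(X, u) = u**2
x(W, E) = -200 + E*(-13 + E**2) (x(W, E) = (E*E - 13)*E - 200 = (E**2 - 13)*E - 200 = (-13 + E**2)*E - 200 = E*(-13 + E**2) - 200 = -200 + E*(-13 + E**2))
1/(x(-312, F(12, 2)) + 60607) = 1/((-200 + (2**2)**3 - 13*2**2) + 60607) = 1/((-200 + 4**3 - 13*4) + 60607) = 1/((-200 + 64 - 52) + 60607) = 1/(-188 + 60607) = 1/60419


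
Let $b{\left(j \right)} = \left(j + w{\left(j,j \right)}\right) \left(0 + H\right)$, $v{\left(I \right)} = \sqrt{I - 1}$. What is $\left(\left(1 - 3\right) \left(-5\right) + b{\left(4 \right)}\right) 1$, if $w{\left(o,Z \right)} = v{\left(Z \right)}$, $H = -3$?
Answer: $-2 - 3 \sqrt{3} \approx -7.1962$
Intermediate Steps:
$v{\left(I \right)} = \sqrt{-1 + I}$
$w{\left(o,Z \right)} = \sqrt{-1 + Z}$
$b{\left(j \right)} = - 3 j - 3 \sqrt{-1 + j}$ ($b{\left(j \right)} = \left(j + \sqrt{-1 + j}\right) \left(0 - 3\right) = \left(j + \sqrt{-1 + j}\right) \left(-3\right) = - 3 j - 3 \sqrt{-1 + j}$)
$\left(\left(1 - 3\right) \left(-5\right) + b{\left(4 \right)}\right) 1 = \left(\left(1 - 3\right) \left(-5\right) - \left(12 + 3 \sqrt{-1 + 4}\right)\right) 1 = \left(\left(-2\right) \left(-5\right) - \left(12 + 3 \sqrt{3}\right)\right) 1 = \left(10 - \left(12 + 3 \sqrt{3}\right)\right) 1 = \left(-2 - 3 \sqrt{3}\right) 1 = -2 - 3 \sqrt{3}$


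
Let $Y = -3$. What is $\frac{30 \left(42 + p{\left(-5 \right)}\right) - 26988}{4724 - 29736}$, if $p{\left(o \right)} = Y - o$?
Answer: $\frac{6417}{6253} \approx 1.0262$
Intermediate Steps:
$p{\left(o \right)} = -3 - o$
$\frac{30 \left(42 + p{\left(-5 \right)}\right) - 26988}{4724 - 29736} = \frac{30 \left(42 - -2\right) - 26988}{4724 - 29736} = \frac{30 \left(42 + \left(-3 + 5\right)\right) - 26988}{-25012} = \left(30 \left(42 + 2\right) - 26988\right) \left(- \frac{1}{25012}\right) = \left(30 \cdot 44 - 26988\right) \left(- \frac{1}{25012}\right) = \left(1320 - 26988\right) \left(- \frac{1}{25012}\right) = \left(-25668\right) \left(- \frac{1}{25012}\right) = \frac{6417}{6253}$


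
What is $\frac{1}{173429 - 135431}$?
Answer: $\frac{1}{37998} \approx 2.6317 \cdot 10^{-5}$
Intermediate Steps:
$\frac{1}{173429 - 135431} = \frac{1}{37998}$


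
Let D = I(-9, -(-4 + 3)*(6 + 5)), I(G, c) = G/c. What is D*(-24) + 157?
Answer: 1943/11 ≈ 176.64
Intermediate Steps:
D = -9/11 (D = -9*(-1/((-4 + 3)*(6 + 5))) = -9/((-(-1)*11)) = -9/((-1*(-11))) = -9/11 ≈ -0.81818)
D*(-24) + 157 = -9/11*(-24) + 157 = 216/11 + 157 = 1943/11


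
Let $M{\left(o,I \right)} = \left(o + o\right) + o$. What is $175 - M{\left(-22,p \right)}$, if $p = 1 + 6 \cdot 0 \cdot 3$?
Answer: $241$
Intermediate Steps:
$p = 1$ ($p = 1 + 6 \cdot 0 = 1 + 0 = 1$)
$M{\left(o,I \right)} = 3 o$ ($M{\left(o,I \right)} = 2 o + o = 3 o$)
$175 - M{\left(-22,p \right)} = 175 - 3 \left(-22\right) = 175 - -66 = 175 + 66 = 241$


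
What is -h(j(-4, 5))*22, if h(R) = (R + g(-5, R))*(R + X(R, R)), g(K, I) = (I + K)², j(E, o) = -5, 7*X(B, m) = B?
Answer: 83600/7 ≈ 11943.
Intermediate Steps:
X(B, m) = B/7
h(R) = 8*R*(R + (-5 + R)²)/7 (h(R) = (R + (R - 5)²)*(R + R/7) = (R + (-5 + R)²)*(8*R/7) = 8*R*(R + (-5 + R)²)/7)
-h(j(-4, 5))*22 = -8*(-5)*(-5 + (-5 - 5)²)/7*22 = -8*(-5)*(-5 + (-10)²)/7*22 = -8*(-5)*(-5 + 100)/7*22 = -8*(-5)*95/7*22 = -1*(-3800/7)*22 = (3800/7)*22 = 83600/7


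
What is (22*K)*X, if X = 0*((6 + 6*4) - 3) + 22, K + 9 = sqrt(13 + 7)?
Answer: -4356 + 968*sqrt(5) ≈ -2191.5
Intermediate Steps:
K = -9 + 2*sqrt(5) (K = -9 + sqrt(13 + 7) = -9 + sqrt(20) = -9 + 2*sqrt(5) ≈ -4.5279)
X = 22 (X = 0*((6 + 24) - 3) + 22 = 0*(30 - 3) + 22 = 0*27 + 22 = 0 + 22 = 22)
(22*K)*X = (22*(-9 + 2*sqrt(5)))*22 = (-198 + 44*sqrt(5))*22 = -4356 + 968*sqrt(5)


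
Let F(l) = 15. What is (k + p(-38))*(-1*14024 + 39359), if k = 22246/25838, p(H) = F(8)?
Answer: 5191344180/12919 ≈ 4.0184e+5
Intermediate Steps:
p(H) = 15
k = 11123/12919 (k = 22246*(1/25838) = 11123/12919 ≈ 0.86098)
(k + p(-38))*(-1*14024 + 39359) = (11123/12919 + 15)*(-1*14024 + 39359) = 204908*(-14024 + 39359)/12919 = (204908/12919)*25335 = 5191344180/12919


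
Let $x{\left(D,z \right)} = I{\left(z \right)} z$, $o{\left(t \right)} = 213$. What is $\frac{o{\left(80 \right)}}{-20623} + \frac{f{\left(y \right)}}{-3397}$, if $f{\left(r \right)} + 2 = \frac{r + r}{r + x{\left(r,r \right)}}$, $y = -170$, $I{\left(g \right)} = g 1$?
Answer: $- \frac{115269989}{11839519939} \approx -0.009736$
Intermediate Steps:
$I{\left(g \right)} = g$
$x{\left(D,z \right)} = z^{2}$ ($x{\left(D,z \right)} = z z = z^{2}$)
$f{\left(r \right)} = -2 + \frac{2 r}{r + r^{2}}$ ($f{\left(r \right)} = -2 + \frac{r + r}{r + r^{2}} = -2 + \frac{2 r}{r + r^{2}}$)
$\frac{o{\left(80 \right)}}{-20623} + \frac{f{\left(y \right)}}{-3397} = \frac{213}{-20623} + \frac{\left(-2\right) \left(-170\right) \frac{1}{1 - 170}}{-3397} = 213 \left(- \frac{1}{20623}\right) + \left(-2\right) \left(-170\right) \frac{1}{-169} \left(- \frac{1}{3397}\right) = - \frac{213}{20623} + \left(-2\right) \left(-170\right) \left(- \frac{1}{169}\right) \left(- \frac{1}{3397}\right) = - \frac{213}{20623} - - \frac{340}{574093} = - \frac{213}{20623} + \frac{340}{574093} = - \frac{115269989}{11839519939}$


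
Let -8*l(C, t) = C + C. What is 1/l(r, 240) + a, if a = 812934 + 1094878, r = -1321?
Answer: 2520219656/1321 ≈ 1.9078e+6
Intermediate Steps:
l(C, t) = -C/4 (l(C, t) = -(C + C)/8 = -C/4)
a = 1907812
1/l(r, 240) + a = 1/(-1/4*(-1321)) + 1907812 = 1/(1321/4) + 1907812 = 4/1321 + 1907812 = 2520219656/1321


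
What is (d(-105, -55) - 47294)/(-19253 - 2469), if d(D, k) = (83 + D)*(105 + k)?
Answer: 24197/10861 ≈ 2.2279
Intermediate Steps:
(d(-105, -55) - 47294)/(-19253 - 2469) = ((8715 + 83*(-55) + 105*(-105) - 105*(-55)) - 47294)/(-19253 - 2469) = ((8715 - 4565 - 11025 + 5775) - 47294)/(-21722) = (-1100 - 47294)*(-1/21722) = -48394*(-1/21722) = 24197/10861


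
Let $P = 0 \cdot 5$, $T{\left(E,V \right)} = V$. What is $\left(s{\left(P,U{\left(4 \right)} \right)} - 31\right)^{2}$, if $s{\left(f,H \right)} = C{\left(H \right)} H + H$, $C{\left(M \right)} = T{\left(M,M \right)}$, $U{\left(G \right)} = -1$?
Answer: $961$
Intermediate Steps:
$C{\left(M \right)} = M$
$P = 0$
$s{\left(f,H \right)} = H + H^{2}$ ($s{\left(f,H \right)} = H H + H = H^{2} + H = H + H^{2}$)
$\left(s{\left(P,U{\left(4 \right)} \right)} - 31\right)^{2} = \left(- (1 - 1) - 31\right)^{2} = \left(\left(-1\right) 0 - 31\right)^{2} = \left(0 - 31\right)^{2} = \left(-31\right)^{2} = 961$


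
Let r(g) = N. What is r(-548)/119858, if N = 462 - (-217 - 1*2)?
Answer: 681/119858 ≈ 0.0056817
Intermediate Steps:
N = 681 (N = 462 - (-217 - 2) = 462 - 1*(-219) = 462 + 219 = 681)
r(g) = 681
r(-548)/119858 = 681/119858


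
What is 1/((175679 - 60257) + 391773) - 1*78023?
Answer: -39572875484/507195 ≈ -78023.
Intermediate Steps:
1/((175679 - 60257) + 391773) - 1*78023 = 1/(115422 + 391773) - 78023 = 1/507195 - 78023 = -39572875484/507195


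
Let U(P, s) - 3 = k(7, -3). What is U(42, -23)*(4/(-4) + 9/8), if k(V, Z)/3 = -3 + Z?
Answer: -15/8 ≈ -1.8750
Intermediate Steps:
k(V, Z) = -9 + 3*Z (k(V, Z) = 3*(-3 + Z) = -9 + 3*Z)
U(P, s) = -15 (U(P, s) = 3 + (-9 + 3*(-3)) = 3 + (-9 - 9) = 3 - 18 = -15)
U(42, -23)*(4/(-4) + 9/8) = -15*(4/(-4) + 9/8) = -15*(4*(-¼) + 9*(⅛)) = -15*(-1 + 9/8) = -15*⅛ = -15/8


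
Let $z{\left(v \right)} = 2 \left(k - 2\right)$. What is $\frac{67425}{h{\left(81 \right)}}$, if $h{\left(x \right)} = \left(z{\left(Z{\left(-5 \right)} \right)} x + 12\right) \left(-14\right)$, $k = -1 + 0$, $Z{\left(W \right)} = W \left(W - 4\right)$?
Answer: $\frac{22475}{2212} \approx 10.16$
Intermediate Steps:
$Z{\left(W \right)} = W \left(-4 + W\right)$
$k = -1$
$z{\left(v \right)} = -6$ ($z{\left(v \right)} = 2 \left(-1 - 2\right) = 2 \left(-3\right) = -6$)
$h{\left(x \right)} = -168 + 84 x$ ($h{\left(x \right)} = \left(- 6 x + 12\right) \left(-14\right) = \left(12 - 6 x\right) \left(-14\right) = -168 + 84 x$)
$\frac{67425}{h{\left(81 \right)}} = \frac{67425}{-168 + 84 \cdot 81} = \frac{67425}{-168 + 6804} = \frac{67425}{6636} = 67425 \cdot \frac{1}{6636} = \frac{22475}{2212}$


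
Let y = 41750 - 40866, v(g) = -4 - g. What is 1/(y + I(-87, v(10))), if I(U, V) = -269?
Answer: 1/615 ≈ 0.0016260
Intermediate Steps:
y = 884
1/(y + I(-87, v(10))) = 1/(884 - 269) = 1/615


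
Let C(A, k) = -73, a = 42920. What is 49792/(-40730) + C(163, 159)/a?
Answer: -214004593/174813160 ≈ -1.2242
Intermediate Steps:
49792/(-40730) + C(163, 159)/a = 49792/(-40730) - 73/42920 = 49792*(-1/40730) - 73*1/42920 = -24896/20365 - 73/42920 = -214004593/174813160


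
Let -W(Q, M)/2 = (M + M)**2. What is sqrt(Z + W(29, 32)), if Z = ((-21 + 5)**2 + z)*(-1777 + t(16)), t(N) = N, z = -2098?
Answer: sqrt(3235570) ≈ 1798.8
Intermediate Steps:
Z = 3243762 (Z = ((-21 + 5)**2 - 2098)*(-1777 + 16) = ((-16)**2 - 2098)*(-1761) = (256 - 2098)*(-1761) = -1842*(-1761) = 3243762)
W(Q, M) = -8*M**2 (W(Q, M) = -2*(M + M)**2 = -2*4*M**2 = -8*M**2)
sqrt(Z + W(29, 32)) = sqrt(3243762 - 8*32**2) = sqrt(3243762 - 8*1024) = sqrt(3243762 - 8192) = sqrt(3235570)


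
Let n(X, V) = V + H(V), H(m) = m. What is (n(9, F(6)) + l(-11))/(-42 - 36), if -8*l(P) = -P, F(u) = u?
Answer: -85/624 ≈ -0.13622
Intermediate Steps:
l(P) = P/8 (l(P) = -(-1)*P/8 = P/8)
n(X, V) = 2*V (n(X, V) = V + V = 2*V)
(n(9, F(6)) + l(-11))/(-42 - 36) = (2*6 + (⅛)*(-11))/(-42 - 36) = (12 - 11/8)/(-78) = (85/8)*(-1/78) = -85/624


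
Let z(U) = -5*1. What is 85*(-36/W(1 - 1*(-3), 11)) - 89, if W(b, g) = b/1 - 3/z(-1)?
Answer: -17347/23 ≈ -754.22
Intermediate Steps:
z(U) = -5
W(b, g) = 3/5 + b (W(b, g) = b/1 - 3/(-5) = b*1 - 3*(-1/5) = b + 3/5 = 3/5 + b)
85*(-36/W(1 - 1*(-3), 11)) - 89 = 85*(-36/(3/5 + (1 - 1*(-3)))) - 89 = 85*(-36/(3/5 + (1 + 3))) - 89 = 85*(-36/(3/5 + 4)) - 89 = 85*(-36/23/5) - 89 = 85*(-36*5/23) - 89 = 85*(-180/23) - 89 = -15300/23 - 89 = -17347/23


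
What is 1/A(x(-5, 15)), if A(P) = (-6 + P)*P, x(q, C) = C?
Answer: 1/135 ≈ 0.0074074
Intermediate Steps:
A(P) = P*(-6 + P)
1/A(x(-5, 15)) = 1/(15*(-6 + 15)) = 1/(15*9) = 1/135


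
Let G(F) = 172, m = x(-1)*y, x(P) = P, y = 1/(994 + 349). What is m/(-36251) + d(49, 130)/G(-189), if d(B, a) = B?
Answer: 2385569729/8373835996 ≈ 0.28488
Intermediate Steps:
y = 1/1343 ≈ 0.00074460
m = -1/1343 (m = -1*1/1343 = -1/1343 ≈ -0.00074460)
m/(-36251) + d(49, 130)/G(-189) = -1/1343/(-36251) + 49/172 = -1/1343*(-1/36251) + 49*(1/172) = 1/48685093 + 49/172 = 2385569729/8373835996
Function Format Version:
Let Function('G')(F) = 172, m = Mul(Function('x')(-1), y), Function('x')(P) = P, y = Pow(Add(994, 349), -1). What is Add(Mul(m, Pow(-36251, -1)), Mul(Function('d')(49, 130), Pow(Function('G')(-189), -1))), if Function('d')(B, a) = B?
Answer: Rational(2385569729, 8373835996) ≈ 0.28488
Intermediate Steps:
y = Rational(1, 1343) (y = Pow(1343, -1) = Rational(1, 1343) ≈ 0.00074460)
m = Rational(-1, 1343) (m = Mul(-1, Rational(1, 1343)) = Rational(-1, 1343) ≈ -0.00074460)
Add(Mul(m, Pow(-36251, -1)), Mul(Function('d')(49, 130), Pow(Function('G')(-189), -1))) = Add(Mul(Rational(-1, 1343), Pow(-36251, -1)), Mul(49, Pow(172, -1))) = Add(Mul(Rational(-1, 1343), Rational(-1, 36251)), Mul(49, Rational(1, 172))) = Add(Rational(1, 48685093), Rational(49, 172)) = Rational(2385569729, 8373835996)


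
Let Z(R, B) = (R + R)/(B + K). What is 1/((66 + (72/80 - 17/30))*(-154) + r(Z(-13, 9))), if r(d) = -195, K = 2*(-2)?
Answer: -3/31231 ≈ -9.6058e-5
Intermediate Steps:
K = -4
Z(R, B) = 2*R/(-4 + B) (Z(R, B) = (R + R)/(B - 4) = (2*R)/(-4 + B) = 2*R/(-4 + B))
1/((66 + (72/80 - 17/30))*(-154) + r(Z(-13, 9))) = 1/((66 + (72/80 - 17/30))*(-154) - 195) = 1/((66 + (72*(1/80) - 17*1/30))*(-154) - 195) = 1/((66 + (9/10 - 17/30))*(-154) - 195) = 1/((66 + ⅓)*(-154) - 195) = 1/((199/3)*(-154) - 195) = 1/(-30646/3 - 195) = 1/(-31231/3) = -3/31231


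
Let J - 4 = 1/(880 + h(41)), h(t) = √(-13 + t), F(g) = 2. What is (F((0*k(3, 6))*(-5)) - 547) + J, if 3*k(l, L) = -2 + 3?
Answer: -104733593/193593 - √7/387186 ≈ -541.00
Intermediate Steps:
k(l, L) = ⅓ (k(l, L) = (-2 + 3)/3 = (⅓)*1 = ⅓)
J = 4 + 1/(880 + 2*√7) (J = 4 + 1/(880 + √(-13 + 41)) = 4 + 1/(880 + √28) = 4 + 1/(880 + 2*√7) ≈ 4.0011)
(F((0*k(3, 6))*(-5)) - 547) + J = (2 - 547) + (774592/193593 - √7/387186) = -545 + (774592/193593 - √7/387186) = -104733593/193593 - √7/387186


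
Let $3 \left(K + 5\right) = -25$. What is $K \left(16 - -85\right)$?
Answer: $- \frac{4040}{3} \approx -1346.7$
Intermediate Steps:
$K = - \frac{40}{3}$ ($K = -5 + \frac{1}{3} \left(-25\right) = -5 - \frac{25}{3} = - \frac{40}{3} \approx -13.333$)
$K \left(16 - -85\right) = - \frac{40 \left(16 - -85\right)}{3} = - \frac{40 \left(16 + 85\right)}{3} = \left(- \frac{40}{3}\right) 101 = - \frac{4040}{3}$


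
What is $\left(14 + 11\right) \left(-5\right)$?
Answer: $-125$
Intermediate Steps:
$\left(14 + 11\right) \left(-5\right) = 25 \left(-5\right) = -125$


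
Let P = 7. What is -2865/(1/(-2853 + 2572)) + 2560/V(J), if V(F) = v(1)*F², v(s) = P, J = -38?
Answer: 2034399895/2527 ≈ 8.0507e+5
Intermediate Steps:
v(s) = 7
V(F) = 7*F²
-2865/(1/(-2853 + 2572)) + 2560/V(J) = -2865/(1/(-2853 + 2572)) + 2560/((7*(-38)²)) = -2865/(1/(-281)) + 2560/((7*1444)) = -2865/(-1/281) + 2560/10108 = -2865*(-281) + 2560*(1/10108) = 805065 + 640/2527 = 2034399895/2527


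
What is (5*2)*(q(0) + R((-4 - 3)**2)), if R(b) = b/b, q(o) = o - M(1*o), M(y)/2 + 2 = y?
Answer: 50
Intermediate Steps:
M(y) = -4 + 2*y
q(o) = 4 - o (q(o) = o - (-4 + 2*(1*o)) = o - (-4 + 2*o) = o + (4 - 2*o) = 4 - o)
R(b) = 1
(5*2)*(q(0) + R((-4 - 3)**2)) = (5*2)*((4 - 1*0) + 1) = 10*((4 + 0) + 1) = 10*(4 + 1) = 10*5 = 50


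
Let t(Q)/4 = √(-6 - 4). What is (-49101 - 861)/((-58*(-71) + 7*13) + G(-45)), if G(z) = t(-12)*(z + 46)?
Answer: -19117278/1610531 + 18168*I*√10/1610531 ≈ -11.87 + 0.035673*I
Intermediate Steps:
t(Q) = 4*I*√10 (t(Q) = 4*√(-6 - 4) = 4*√(-10) = 4*(I*√10) = 4*I*√10)
G(z) = 4*I*√10*(46 + z) (G(z) = (4*I*√10)*(z + 46) = (4*I*√10)*(46 + z) = 4*I*√10*(46 + z))
(-49101 - 861)/((-58*(-71) + 7*13) + G(-45)) = (-49101 - 861)/((-58*(-71) + 7*13) + 4*I*√10*(46 - 45)) = -49962/((4118 + 91) + 4*I*√10*1) = -49962/(4209 + 4*I*√10)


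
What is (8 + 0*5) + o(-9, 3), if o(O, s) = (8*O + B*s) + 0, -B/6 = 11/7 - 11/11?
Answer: -520/7 ≈ -74.286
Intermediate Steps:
B = -24/7 (B = -6*(11/7 - 11/11) = -6*(11*(⅐) - 11*1/11) = -6*(11/7 - 1) = -6*4/7 = -24/7 ≈ -3.4286)
o(O, s) = 8*O - 24*s/7 (o(O, s) = (8*O - 24*s/7) + 0 = 8*O - 24*s/7)
(8 + 0*5) + o(-9, 3) = (8 + 0*5) + (8*(-9) - 24/7*3) = (8 + 0) + (-72 - 72/7) = 8 - 576/7 = -520/7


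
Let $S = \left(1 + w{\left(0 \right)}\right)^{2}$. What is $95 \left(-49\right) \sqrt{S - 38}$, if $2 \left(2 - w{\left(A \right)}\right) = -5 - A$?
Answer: $- \frac{4655 i \sqrt{31}}{2} \approx - 12959.0 i$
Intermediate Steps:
$w{\left(A \right)} = \frac{9}{2} + \frac{A}{2}$ ($w{\left(A \right)} = 2 - \frac{-5 - A}{2} = 2 + \left(\frac{5}{2} + \frac{A}{2}\right) = \frac{9}{2} + \frac{A}{2}$)
$S = \frac{121}{4}$ ($S = \left(1 + \left(\frac{9}{2} + \frac{1}{2} \cdot 0\right)\right)^{2} = \left(1 + \left(\frac{9}{2} + 0\right)\right)^{2} = \left(1 + \frac{9}{2}\right)^{2} = \left(\frac{11}{2}\right)^{2} = \frac{121}{4} \approx 30.25$)
$95 \left(-49\right) \sqrt{S - 38} = 95 \left(-49\right) \sqrt{\frac{121}{4} - 38} = - 4655 \sqrt{- \frac{31}{4}} = - 4655 \frac{i \sqrt{31}}{2} = - \frac{4655 i \sqrt{31}}{2}$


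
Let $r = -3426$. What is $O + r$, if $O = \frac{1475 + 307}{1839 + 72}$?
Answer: $- \frac{2181768}{637} \approx -3425.1$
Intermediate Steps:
$O = \frac{594}{637}$ ($O = \frac{1782}{1911} = 1782 \cdot \frac{1}{1911} = \frac{594}{637} \approx 0.9325$)
$O + r = \frac{594}{637} - 3426 = - \frac{2181768}{637}$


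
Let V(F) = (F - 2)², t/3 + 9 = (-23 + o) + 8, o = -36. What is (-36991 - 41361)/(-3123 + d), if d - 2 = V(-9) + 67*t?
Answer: 19588/3765 ≈ 5.2027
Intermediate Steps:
t = -180 (t = -27 + 3*((-23 - 36) + 8) = -27 + 3*(-59 + 8) = -27 + 3*(-51) = -27 - 153 = -180)
V(F) = (-2 + F)²
d = -11937 (d = 2 + ((-2 - 9)² + 67*(-180)) = 2 + ((-11)² - 12060) = 2 + (121 - 12060) = 2 - 11939 = -11937)
(-36991 - 41361)/(-3123 + d) = (-36991 - 41361)/(-3123 - 11937) = -78352/(-15060) = -78352*(-1/15060) = 19588/3765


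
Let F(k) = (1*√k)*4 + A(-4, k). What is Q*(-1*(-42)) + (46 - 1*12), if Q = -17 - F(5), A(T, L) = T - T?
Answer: -680 - 168*√5 ≈ -1055.7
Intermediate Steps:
A(T, L) = 0
F(k) = 4*√k (F(k) = (1*√k)*4 + 0 = √k*4 + 0 = 4*√k + 0 = 4*√k)
Q = -17 - 4*√5 ≈ -25.944
Q*(-1*(-42)) + (46 - 1*12) = (-17 - 4*√5)*(-1*(-42)) + (46 - 1*12) = (-17 - 4*√5)*42 + (46 - 12) = (-714 - 168*√5) + 34 = -680 - 168*√5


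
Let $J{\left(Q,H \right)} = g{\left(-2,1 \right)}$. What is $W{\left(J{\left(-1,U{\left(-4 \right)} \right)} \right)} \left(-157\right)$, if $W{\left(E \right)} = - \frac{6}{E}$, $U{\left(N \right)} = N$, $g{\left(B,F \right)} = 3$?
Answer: $314$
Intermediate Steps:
$J{\left(Q,H \right)} = 3$
$W{\left(J{\left(-1,U{\left(-4 \right)} \right)} \right)} \left(-157\right) = - \frac{6}{3} \left(-157\right) = \left(-6\right) \frac{1}{3} \left(-157\right) = \left(-2\right) \left(-157\right) = 314$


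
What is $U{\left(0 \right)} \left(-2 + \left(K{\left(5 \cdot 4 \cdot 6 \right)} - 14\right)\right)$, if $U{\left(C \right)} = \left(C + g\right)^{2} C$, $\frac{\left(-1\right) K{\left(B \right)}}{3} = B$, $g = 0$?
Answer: $0$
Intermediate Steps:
$K{\left(B \right)} = - 3 B$
$U{\left(C \right)} = C^{3}$ ($U{\left(C \right)} = \left(C + 0\right)^{2} C = C^{2} C = C^{3}$)
$U{\left(0 \right)} \left(-2 + \left(K{\left(5 \cdot 4 \cdot 6 \right)} - 14\right)\right) = 0^{3} \left(-2 - \left(14 + 3 \cdot 5 \cdot 4 \cdot 6\right)\right) = 0 \left(-2 - \left(14 + 3 \cdot 20 \cdot 6\right)\right) = 0 \left(-2 - 374\right) = 0 \left(-376\right) = 0$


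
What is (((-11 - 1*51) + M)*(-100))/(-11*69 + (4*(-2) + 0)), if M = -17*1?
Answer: -7900/767 ≈ -10.300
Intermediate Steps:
M = -17
(((-11 - 1*51) + M)*(-100))/(-11*69 + (4*(-2) + 0)) = (((-11 - 1*51) - 17)*(-100))/(-11*69 + (4*(-2) + 0)) = (((-11 - 51) - 17)*(-100))/(-759 + (-8 + 0)) = ((-62 - 17)*(-100))/(-759 - 8) = -79*(-100)/(-767) = 7900*(-1/767) = -7900/767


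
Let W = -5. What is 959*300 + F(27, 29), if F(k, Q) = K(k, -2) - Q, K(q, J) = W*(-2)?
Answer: 287681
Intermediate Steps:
K(q, J) = 10 (K(q, J) = -5*(-2) = 10)
F(k, Q) = 10 - Q
959*300 + F(27, 29) = 959*300 + (10 - 1*29) = 287700 + (10 - 29) = 287700 - 19 = 287681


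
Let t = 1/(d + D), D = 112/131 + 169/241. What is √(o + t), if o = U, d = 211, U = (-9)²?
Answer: √911957311827379/3355306 ≈ 9.0003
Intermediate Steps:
U = 81
o = 81
D = 49131/31571 (D = 112*(1/131) + 169*(1/241) = 112/131 + 169/241 = 49131/31571 ≈ 1.5562)
t = 31571/6710612 (t = 1/(211 + 49131/31571) = 1/(6710612/31571) = 31571/6710612 ≈ 0.0047046)
√(o + t) = √(81 + 31571/6710612) = √(543591143/6710612) = √911957311827379/3355306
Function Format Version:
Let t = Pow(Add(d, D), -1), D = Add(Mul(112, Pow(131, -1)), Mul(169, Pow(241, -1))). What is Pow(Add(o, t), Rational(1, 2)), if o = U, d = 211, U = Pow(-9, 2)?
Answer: Mul(Rational(1, 3355306), Pow(911957311827379, Rational(1, 2))) ≈ 9.0003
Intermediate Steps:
U = 81
o = 81
D = Rational(49131, 31571) (D = Add(Mul(112, Rational(1, 131)), Mul(169, Rational(1, 241))) = Add(Rational(112, 131), Rational(169, 241)) = Rational(49131, 31571) ≈ 1.5562)
t = Rational(31571, 6710612) (t = Pow(Add(211, Rational(49131, 31571)), -1) = Pow(Rational(6710612, 31571), -1) = Rational(31571, 6710612) ≈ 0.0047046)
Pow(Add(o, t), Rational(1, 2)) = Pow(Add(81, Rational(31571, 6710612)), Rational(1, 2)) = Pow(Rational(543591143, 6710612), Rational(1, 2)) = Mul(Rational(1, 3355306), Pow(911957311827379, Rational(1, 2)))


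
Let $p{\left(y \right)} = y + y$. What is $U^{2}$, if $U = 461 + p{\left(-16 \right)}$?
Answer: $184041$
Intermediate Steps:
$p{\left(y \right)} = 2 y$
$U = 429$ ($U = 461 + 2 \left(-16\right) = 461 - 32 = 429$)
$U^{2} = 429^{2} = 184041$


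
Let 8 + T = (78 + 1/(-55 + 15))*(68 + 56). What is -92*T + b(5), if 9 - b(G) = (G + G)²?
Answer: -4444469/5 ≈ -8.8889e+5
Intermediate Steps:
T = 96609/10 (T = -8 + (78 + 1/(-55 + 15))*(68 + 56) = -8 + (78 + 1/(-40))*124 = -8 + (78 - 1/40)*124 = -8 + (3119/40)*124 = -8 + 96689/10 = 96609/10 ≈ 9660.9)
b(G) = 9 - 4*G² (b(G) = 9 - (G + G)² = 9 - (2*G)² = 9 - 4*G²)
-92*T + b(5) = -92*96609/10 + (9 - 4*5²) = -4444014/5 + (9 - 4*25) = -4444014/5 + (9 - 100) = -4444014/5 - 91 = -4444469/5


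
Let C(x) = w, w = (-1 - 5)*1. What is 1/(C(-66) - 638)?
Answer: -1/644 ≈ -0.0015528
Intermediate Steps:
w = -6 (w = -6*1 = -6)
C(x) = -6
1/(C(-66) - 638) = 1/(-6 - 638) = 1/(-644) = -1/644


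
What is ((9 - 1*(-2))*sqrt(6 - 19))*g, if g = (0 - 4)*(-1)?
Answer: 44*I*sqrt(13) ≈ 158.64*I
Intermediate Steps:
g = 4 (g = -4*(-1) = 4)
((9 - 1*(-2))*sqrt(6 - 19))*g = ((9 - 1*(-2))*sqrt(6 - 19))*4 = ((9 + 2)*sqrt(-13))*4 = (11*(I*sqrt(13)))*4 = (11*I*sqrt(13))*4 = 44*I*sqrt(13)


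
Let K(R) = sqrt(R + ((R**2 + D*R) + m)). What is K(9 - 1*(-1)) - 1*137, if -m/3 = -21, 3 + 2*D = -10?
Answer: -137 + 6*sqrt(3) ≈ -126.61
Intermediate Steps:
D = -13/2 (D = -3/2 + (1/2)*(-10) = -3/2 - 5 = -13/2 ≈ -6.5000)
m = 63 (m = -3*(-21) = 63)
K(R) = sqrt(63 + R**2 - 11*R/2) (K(R) = sqrt(R + ((R**2 - 13*R/2) + 63)) = sqrt(R + (63 + R**2 - 13*R/2)) = sqrt(63 + R**2 - 11*R/2))
K(9 - 1*(-1)) - 1*137 = sqrt(252 - 22*(9 - 1*(-1)) + 4*(9 - 1*(-1))**2)/2 - 1*137 = sqrt(252 - 22*(9 + 1) + 4*(9 + 1)**2)/2 - 137 = sqrt(252 - 22*10 + 4*10**2)/2 - 137 = sqrt(252 - 220 + 4*100)/2 - 137 = sqrt(252 - 220 + 400)/2 - 137 = sqrt(432)/2 - 137 = (12*sqrt(3))/2 - 137 = 6*sqrt(3) - 137 = -137 + 6*sqrt(3)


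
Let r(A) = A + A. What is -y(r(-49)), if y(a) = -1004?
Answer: 1004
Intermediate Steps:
r(A) = 2*A
-y(r(-49)) = -1*(-1004) = 1004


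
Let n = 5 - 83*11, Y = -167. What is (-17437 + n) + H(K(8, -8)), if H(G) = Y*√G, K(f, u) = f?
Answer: -18345 - 334*√2 ≈ -18817.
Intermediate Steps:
H(G) = -167*√G
n = -908 (n = 5 - 913 = -908)
(-17437 + n) + H(K(8, -8)) = (-17437 - 908) - 334*√2 = -18345 - 334*√2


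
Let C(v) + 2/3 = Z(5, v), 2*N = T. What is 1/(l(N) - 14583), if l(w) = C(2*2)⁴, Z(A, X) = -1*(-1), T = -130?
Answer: -81/1181222 ≈ -6.8573e-5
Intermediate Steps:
N = -65 (N = (½)*(-130) = -65)
Z(A, X) = 1
C(v) = ⅓ (C(v) = -⅔ + 1 = ⅓)
l(w) = 1/81 (l(w) = (⅓)⁴ = 1/81)
1/(l(N) - 14583) = 1/(1/81 - 14583) = 1/(-1181222/81) = -81/1181222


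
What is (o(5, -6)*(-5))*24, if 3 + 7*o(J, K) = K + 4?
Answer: 600/7 ≈ 85.714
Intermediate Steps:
o(J, K) = 1/7 + K/7 (o(J, K) = -3/7 + (K + 4)/7 = -3/7 + (4 + K)/7 = -3/7 + (4/7 + K/7) = 1/7 + K/7)
(o(5, -6)*(-5))*24 = ((1/7 + (1/7)*(-6))*(-5))*24 = ((1/7 - 6/7)*(-5))*24 = -5/7*(-5)*24 = (25/7)*24 = 600/7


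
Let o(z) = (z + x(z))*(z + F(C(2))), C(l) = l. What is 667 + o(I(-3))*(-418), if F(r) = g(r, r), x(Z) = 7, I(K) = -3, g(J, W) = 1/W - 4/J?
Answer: 8191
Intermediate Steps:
g(J, W) = 1/W - 4/J
F(r) = -3/r (F(r) = 1/r - 4/r = -3/r)
o(z) = (7 + z)*(-3/2 + z) (o(z) = (z + 7)*(z - 3/2) = (7 + z)*(z - 3*½) = (7 + z)*(z - 3/2) = (7 + z)*(-3/2 + z))
667 + o(I(-3))*(-418) = 667 + (-21/2 + (-3)² + (11/2)*(-3))*(-418) = 667 + (-21/2 + 9 - 33/2)*(-418) = 667 - 18*(-418) = 667 + 7524 = 8191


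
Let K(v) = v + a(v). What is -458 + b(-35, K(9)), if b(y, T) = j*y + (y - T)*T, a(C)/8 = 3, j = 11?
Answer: -3087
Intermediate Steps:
a(C) = 24 (a(C) = 8*3 = 24)
K(v) = 24 + v (K(v) = v + 24 = 24 + v)
b(y, T) = 11*y + T*(y - T) (b(y, T) = 11*y + (y - T)*T = 11*y + T*(y - T))
-458 + b(-35, K(9)) = -458 + (-(24 + 9)**2 + 11*(-35) + (24 + 9)*(-35)) = -458 + (-1*33**2 - 385 + 33*(-35)) = -458 + (-1*1089 - 385 - 1155) = -458 + (-1089 - 385 - 1155) = -458 - 2629 = -3087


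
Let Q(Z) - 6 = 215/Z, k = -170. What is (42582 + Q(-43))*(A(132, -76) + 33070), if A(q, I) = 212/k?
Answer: 119694170052/85 ≈ 1.4082e+9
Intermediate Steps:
Q(Z) = 6 + 215/Z
A(q, I) = -106/85 (A(q, I) = 212/(-170) = 212*(-1/170) = -106/85)
(42582 + Q(-43))*(A(132, -76) + 33070) = (42582 + (6 + 215/(-43)))*(-106/85 + 33070) = (42582 + (6 + 215*(-1/43)))*(2810844/85) = (42582 + (6 - 5))*(2810844/85) = (42582 + 1)*(2810844/85) = 42583*(2810844/85) = 119694170052/85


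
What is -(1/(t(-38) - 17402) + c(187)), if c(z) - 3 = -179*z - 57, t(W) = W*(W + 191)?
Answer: 778362833/23216 ≈ 33527.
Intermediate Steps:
t(W) = W*(191 + W)
c(z) = -54 - 179*z (c(z) = 3 + (-179*z - 57) = 3 + (-57 - 179*z) = -54 - 179*z)
-(1/(t(-38) - 17402) + c(187)) = -(1/(-38*(191 - 38) - 17402) + (-54 - 179*187)) = -(1/(-38*153 - 17402) + (-54 - 33473)) = -(1/(-5814 - 17402) - 33527) = -(1/(-23216) - 33527) = -(-1/23216 - 33527) = -1*(-778362833/23216) = 778362833/23216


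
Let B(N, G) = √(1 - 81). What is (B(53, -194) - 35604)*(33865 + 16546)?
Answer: -1794833244 + 201644*I*√5 ≈ -1.7948e+9 + 4.5089e+5*I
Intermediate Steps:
B(N, G) = 4*I*√5 (B(N, G) = √(-80) = 4*I*√5)
(B(53, -194) - 35604)*(33865 + 16546) = (4*I*√5 - 35604)*(33865 + 16546) = (-35604 + 4*I*√5)*50411 = -1794833244 + 201644*I*√5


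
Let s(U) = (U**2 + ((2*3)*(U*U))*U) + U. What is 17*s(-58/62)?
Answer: -2518244/29791 ≈ -84.530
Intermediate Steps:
s(U) = U + U**2 + 6*U**3 (s(U) = (U**2 + (6*U**2)*U) + U = (U**2 + 6*U**3) + U = U + U**2 + 6*U**3)
17*s(-58/62) = 17*((-58/62)*(1 - 58/62 + 6*(-58/62)**2)) = 17*((-58*1/62)*(1 - 58*1/62 + 6*(-58*1/62)**2)) = 17*(-29*(1 - 29/31 + 6*(-29/31)**2)/31) = 17*(-29*(1 - 29/31 + 6*(841/961))/31) = 17*(-29*(1 - 29/31 + 5046/961)/31) = 17*(-29/31*5108/961) = 17*(-148132/29791) = -2518244/29791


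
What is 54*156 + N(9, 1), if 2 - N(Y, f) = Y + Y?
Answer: 8408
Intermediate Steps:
N(Y, f) = 2 - 2*Y (N(Y, f) = 2 - (Y + Y) = 2 - 2*Y)
54*156 + N(9, 1) = 54*156 + (2 - 2*9) = 8424 + (2 - 18) = 8424 - 16 = 8408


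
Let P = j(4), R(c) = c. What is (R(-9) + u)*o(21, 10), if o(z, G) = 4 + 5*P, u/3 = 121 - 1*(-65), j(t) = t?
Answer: 13176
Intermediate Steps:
u = 558 (u = 3*(121 - 1*(-65)) = 3*(121 + 65) = 3*186 = 558)
P = 4
o(z, G) = 24 (o(z, G) = 4 + 5*4 = 4 + 20 = 24)
(R(-9) + u)*o(21, 10) = (-9 + 558)*24 = 549*24 = 13176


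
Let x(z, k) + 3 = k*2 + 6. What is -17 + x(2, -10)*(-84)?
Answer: 1411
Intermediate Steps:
x(z, k) = 3 + 2*k (x(z, k) = -3 + (k*2 + 6) = -3 + (2*k + 6) = -3 + (6 + 2*k) = 3 + 2*k)
-17 + x(2, -10)*(-84) = -17 + (3 + 2*(-10))*(-84) = -17 + (3 - 20)*(-84) = -17 - 17*(-84) = -17 + 1428 = 1411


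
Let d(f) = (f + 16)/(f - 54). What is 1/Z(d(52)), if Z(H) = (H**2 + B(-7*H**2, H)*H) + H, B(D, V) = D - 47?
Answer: 1/277848 ≈ 3.5991e-6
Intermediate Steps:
B(D, V) = -47 + D
d(f) = (16 + f)/(-54 + f)
Z(H) = H + H**2 + H*(-47 - 7*H**2) (Z(H) = (H**2 + (-47 - 7*H**2)*H) + H = (H**2 + H*(-47 - 7*H**2)) + H = H + H**2 + H*(-47 - 7*H**2))
1/Z(d(52)) = 1/(((16 + 52)/(-54 + 52))*(-46 + (16 + 52)/(-54 + 52) - 7*(16 + 52)**2/(-54 + 52)**2)) = 1/((68/(-2))*(-46 + 68/(-2) - 7*(68/(-2))**2)) = 1/((-1/2*68)*(-46 - 1/2*68 - 7*(-1/2*68)**2)) = 1/(-34*(-46 - 34 - 7*(-34)**2)) = 1/(-34*(-46 - 34 - 7*1156)) = 1/(-34*(-46 - 34 - 8092)) = 1/(-34*(-8172)) = 1/277848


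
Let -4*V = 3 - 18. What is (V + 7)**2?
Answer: 1849/16 ≈ 115.56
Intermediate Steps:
V = 15/4 (V = -(3 - 18)/4 = -1/4*(-15) = 15/4 ≈ 3.7500)
(V + 7)**2 = (15/4 + 7)**2 = (43/4)**2 = 1849/16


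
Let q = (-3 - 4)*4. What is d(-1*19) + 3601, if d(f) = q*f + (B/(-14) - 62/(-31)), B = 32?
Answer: 28929/7 ≈ 4132.7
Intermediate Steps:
q = -28 (q = -7*4 = -28)
d(f) = -2/7 - 28*f (d(f) = -28*f + (32/(-14) - 62/(-31)) = -28*f + (32*(-1/14) - 62*(-1/31)) = -28*f + (-16/7 + 2) = -28*f - 2/7 = -2/7 - 28*f)
d(-1*19) + 3601 = (-2/7 - (-28)*19) + 3601 = (-2/7 - 28*(-19)) + 3601 = (-2/7 + 532) + 3601 = 3722/7 + 3601 = 28929/7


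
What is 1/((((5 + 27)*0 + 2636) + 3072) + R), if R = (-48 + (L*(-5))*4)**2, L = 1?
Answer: 1/10332 ≈ 9.6787e-5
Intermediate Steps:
R = 4624 (R = (-48 + (1*(-5))*4)**2 = (-48 - 5*4)**2 = (-48 - 20)**2 = (-68)**2 = 4624)
1/((((5 + 27)*0 + 2636) + 3072) + R) = 1/((((5 + 27)*0 + 2636) + 3072) + 4624) = 1/(((32*0 + 2636) + 3072) + 4624) = 1/(((0 + 2636) + 3072) + 4624) = 1/((2636 + 3072) + 4624) = 1/(5708 + 4624) = 1/10332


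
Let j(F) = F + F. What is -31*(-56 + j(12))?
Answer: 992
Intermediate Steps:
j(F) = 2*F
-31*(-56 + j(12)) = -31*(-56 + 2*12) = -31*(-56 + 24) = -31*(-32) = 992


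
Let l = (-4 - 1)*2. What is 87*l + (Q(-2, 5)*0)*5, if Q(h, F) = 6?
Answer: -870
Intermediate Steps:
l = -10 (l = -5*2 = -10)
87*l + (Q(-2, 5)*0)*5 = 87*(-10) + (6*0)*5 = -870 + 0*5 = -870 + 0 = -870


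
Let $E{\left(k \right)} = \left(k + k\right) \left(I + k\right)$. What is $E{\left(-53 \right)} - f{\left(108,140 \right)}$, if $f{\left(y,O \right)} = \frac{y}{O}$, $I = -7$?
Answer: $\frac{222573}{35} \approx 6359.2$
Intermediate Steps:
$E{\left(k \right)} = 2 k \left(-7 + k\right)$ ($E{\left(k \right)} = \left(k + k\right) \left(-7 + k\right) = 2 k \left(-7 + k\right)$)
$E{\left(-53 \right)} - f{\left(108,140 \right)} = 2 \left(-53\right) \left(-7 - 53\right) - \frac{108}{140} = 2 \left(-53\right) \left(-60\right) - 108 \cdot \frac{1}{140} = 6360 - \frac{27}{35} = \frac{222573}{35}$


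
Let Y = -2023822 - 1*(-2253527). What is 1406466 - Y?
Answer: 1176761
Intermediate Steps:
Y = 229705 (Y = -2023822 + 2253527 = 229705)
1406466 - Y = 1406466 - 1*229705 = 1406466 - 229705 = 1176761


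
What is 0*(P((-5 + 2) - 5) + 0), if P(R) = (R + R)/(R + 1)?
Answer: 0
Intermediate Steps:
P(R) = 2*R/(1 + R) (P(R) = (2*R)/(1 + R) = 2*R/(1 + R))
0*(P((-5 + 2) - 5) + 0) = 0*(2*((-5 + 2) - 5)/(1 + ((-5 + 2) - 5)) + 0) = 0*(2*(-3 - 5)/(1 + (-3 - 5)) + 0) = 0*(2*(-8)/(1 - 8) + 0) = 0*(2*(-8)/(-7) + 0) = 0*(2*(-8)*(-1/7) + 0) = 0*(16/7 + 0) = 0*(16/7) = 0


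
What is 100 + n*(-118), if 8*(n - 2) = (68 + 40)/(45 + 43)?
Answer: -13561/88 ≈ -154.10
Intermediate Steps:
n = 379/176 (n = 2 + ((68 + 40)/(45 + 43))/8 = 2 + (108/88)/8 = 2 + (108*(1/88))/8 = 2 + (⅛)*(27/22) = 2 + 27/176 = 379/176 ≈ 2.1534)
100 + n*(-118) = 100 + (379/176)*(-118) = 100 - 22361/88 = -13561/88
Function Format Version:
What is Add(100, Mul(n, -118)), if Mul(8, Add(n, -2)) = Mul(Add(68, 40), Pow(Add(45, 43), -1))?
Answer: Rational(-13561, 88) ≈ -154.10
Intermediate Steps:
n = Rational(379, 176) (n = Add(2, Mul(Rational(1, 8), Mul(Add(68, 40), Pow(Add(45, 43), -1)))) = Add(2, Mul(Rational(1, 8), Mul(108, Pow(88, -1)))) = Add(2, Mul(Rational(1, 8), Mul(108, Rational(1, 88)))) = Add(2, Mul(Rational(1, 8), Rational(27, 22))) = Add(2, Rational(27, 176)) = Rational(379, 176) ≈ 2.1534)
Add(100, Mul(n, -118)) = Add(100, Mul(Rational(379, 176), -118)) = Add(100, Rational(-22361, 88)) = Rational(-13561, 88)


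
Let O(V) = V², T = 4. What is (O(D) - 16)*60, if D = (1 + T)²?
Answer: 36540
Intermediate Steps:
D = 25 (D = (1 + 4)² = 5² = 25)
(O(D) - 16)*60 = (25² - 16)*60 = (625 - 16)*60 = 609*60 = 36540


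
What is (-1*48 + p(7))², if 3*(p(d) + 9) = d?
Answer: 26896/9 ≈ 2988.4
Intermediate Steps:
p(d) = -9 + d/3
(-1*48 + p(7))² = (-1*48 + (-9 + (⅓)*7))² = (-48 + (-9 + 7/3))² = (-48 - 20/3)² = (-164/3)² = 26896/9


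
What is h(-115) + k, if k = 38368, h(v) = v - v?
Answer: 38368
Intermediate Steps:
h(v) = 0
h(-115) + k = 0 + 38368 = 38368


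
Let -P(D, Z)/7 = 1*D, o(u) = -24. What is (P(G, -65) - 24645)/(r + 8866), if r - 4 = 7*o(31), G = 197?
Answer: -13012/4351 ≈ -2.9906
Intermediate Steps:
P(D, Z) = -7*D
r = -164 (r = 4 + 7*(-24) = 4 - 168 = -164)
(P(G, -65) - 24645)/(r + 8866) = (-7*197 - 24645)/(-164 + 8866) = (-1379 - 24645)/8702 = -26024*1/8702 = -13012/4351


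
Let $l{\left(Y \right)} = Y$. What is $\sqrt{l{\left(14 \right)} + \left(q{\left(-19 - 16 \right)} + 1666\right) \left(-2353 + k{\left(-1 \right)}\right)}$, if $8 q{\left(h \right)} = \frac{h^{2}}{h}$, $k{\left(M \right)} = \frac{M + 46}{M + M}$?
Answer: $\frac{i \sqrt{63154819}}{4} \approx 1986.8 i$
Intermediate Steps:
$k{\left(M \right)} = \frac{46 + M}{2 M}$
$q{\left(h \right)} = \frac{h}{8}$ ($q{\left(h \right)} = \frac{h^{2} \frac{1}{h}}{8} = \frac{h}{8}$)
$\sqrt{l{\left(14 \right)} + \left(q{\left(-19 - 16 \right)} + 1666\right) \left(-2353 + k{\left(-1 \right)}\right)} = \sqrt{14 + \left(\frac{-19 - 16}{8} + 1666\right) \left(-2353 + \frac{46 - 1}{2 \left(-1\right)}\right)} = \sqrt{14 + \left(\frac{1}{8} \left(-35\right) + 1666\right) \left(-2353 + \frac{1}{2} \left(-1\right) 45\right)} = \sqrt{14 + \left(- \frac{35}{8} + 1666\right) \left(-2353 - \frac{45}{2}\right)} = \sqrt{14 + \frac{13293}{8} \left(- \frac{4751}{2}\right)} = \sqrt{14 - \frac{63155043}{16}} = \sqrt{- \frac{63154819}{16}} = \frac{i \sqrt{63154819}}{4}$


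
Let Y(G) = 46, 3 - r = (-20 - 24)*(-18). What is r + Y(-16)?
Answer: -743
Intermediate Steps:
r = -789 (r = 3 - (-20 - 24)*(-18) = 3 - (-44)*(-18) = 3 - 1*792 = 3 - 792 = -789)
r + Y(-16) = -789 + 46 = -743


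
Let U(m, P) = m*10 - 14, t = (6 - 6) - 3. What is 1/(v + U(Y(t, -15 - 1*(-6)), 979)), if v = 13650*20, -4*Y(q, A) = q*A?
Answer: 2/545837 ≈ 3.6641e-6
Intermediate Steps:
t = -3 (t = 0 - 3 = -3)
Y(q, A) = -A*q/4 (Y(q, A) = -q*A/4 = -A*q/4)
U(m, P) = -14 + 10*m (U(m, P) = 10*m - 14 = -14 + 10*m)
v = 273000
1/(v + U(Y(t, -15 - 1*(-6)), 979)) = 1/(273000 + (-14 + 10*(-¼*(-15 - 1*(-6))*(-3)))) = 1/(273000 + (-14 + 10*(-¼*(-15 + 6)*(-3)))) = 1/(273000 + (-14 + 10*(-¼*(-9)*(-3)))) = 1/(273000 + (-14 + 10*(-27/4))) = 1/(273000 + (-14 - 135/2)) = 1/(273000 - 163/2) = 1/(545837/2) = 2/545837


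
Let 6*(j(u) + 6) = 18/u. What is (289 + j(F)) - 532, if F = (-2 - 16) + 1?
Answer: -4236/17 ≈ -249.18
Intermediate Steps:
F = -17 (F = -18 + 1 = -17)
j(u) = -6 + 3/u (j(u) = -6 + (18/u)/6 = -6 + 3/u)
(289 + j(F)) - 532 = (289 + (-6 + 3/(-17))) - 532 = (289 + (-6 + 3*(-1/17))) - 532 = (289 + (-6 - 3/17)) - 532 = (289 - 105/17) - 532 = 4808/17 - 532 = -4236/17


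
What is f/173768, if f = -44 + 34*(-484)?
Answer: -4125/43442 ≈ -0.094954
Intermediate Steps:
f = -16500 (f = -44 - 16456 = -16500)
f/173768 = -16500/173768 = -16500*1/173768 = -4125/43442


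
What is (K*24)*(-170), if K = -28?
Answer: 114240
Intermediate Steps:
(K*24)*(-170) = -28*24*(-170) = -672*(-170) = 114240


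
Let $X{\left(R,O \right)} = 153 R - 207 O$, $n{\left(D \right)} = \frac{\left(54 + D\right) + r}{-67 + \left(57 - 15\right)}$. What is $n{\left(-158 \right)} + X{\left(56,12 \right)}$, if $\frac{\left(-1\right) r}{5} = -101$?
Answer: $\frac{151699}{25} \approx 6068.0$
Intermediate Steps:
$r = 505$ ($r = \left(-5\right) \left(-101\right) = 505$)
$n{\left(D \right)} = - \frac{559}{25} - \frac{D}{25}$ ($n{\left(D \right)} = \frac{\left(54 + D\right) + 505}{-67 + \left(57 - 15\right)} = \frac{559 + D}{-67 + \left(57 - 15\right)} = \frac{559 + D}{-67 + 42} = \frac{559 + D}{-25} = \left(559 + D\right) \left(- \frac{1}{25}\right) = - \frac{559}{25} - \frac{D}{25}$)
$X{\left(R,O \right)} = - 207 O + 153 R$
$n{\left(-158 \right)} + X{\left(56,12 \right)} = \left(- \frac{559}{25} - - \frac{158}{25}\right) + \left(\left(-207\right) 12 + 153 \cdot 56\right) = \left(- \frac{559}{25} + \frac{158}{25}\right) + \left(-2484 + 8568\right) = - \frac{401}{25} + 6084 = \frac{151699}{25}$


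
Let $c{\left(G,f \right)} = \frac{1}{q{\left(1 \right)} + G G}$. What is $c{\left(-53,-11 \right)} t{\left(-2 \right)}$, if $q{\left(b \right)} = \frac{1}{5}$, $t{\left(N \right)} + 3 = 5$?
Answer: $\frac{5}{7023} \approx 0.00071195$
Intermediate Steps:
$t{\left(N \right)} = 2$ ($t{\left(N \right)} = -3 + 5 = 2$)
$q{\left(b \right)} = \frac{1}{5}$
$c{\left(G,f \right)} = \frac{1}{\frac{1}{5} + G^{2}}$ ($c{\left(G,f \right)} = \frac{1}{\frac{1}{5} + G G} = \frac{1}{\frac{1}{5} + G^{2}}$)
$c{\left(-53,-11 \right)} t{\left(-2 \right)} = \frac{5}{1 + 5 \left(-53\right)^{2}} \cdot 2 = \frac{5}{1 + 5 \cdot 2809} \cdot 2 = \frac{5}{1 + 14045} \cdot 2 = \frac{5}{14046} \cdot 2 = \frac{5}{7023}$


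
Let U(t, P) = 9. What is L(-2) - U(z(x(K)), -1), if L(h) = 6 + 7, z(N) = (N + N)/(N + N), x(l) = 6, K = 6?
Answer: 4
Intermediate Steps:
z(N) = 1 (z(N) = (2*N)/((2*N)) = (2*N)*(1/(2*N)) = 1)
L(h) = 13
L(-2) - U(z(x(K)), -1) = 13 - 1*9 = 13 - 9 = 4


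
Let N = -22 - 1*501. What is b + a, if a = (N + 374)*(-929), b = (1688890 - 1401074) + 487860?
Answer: 914097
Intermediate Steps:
N = -523 (N = -22 - 501 = -523)
b = 775676 (b = 287816 + 487860 = 775676)
a = 138421 (a = (-523 + 374)*(-929) = -149*(-929) = 138421)
b + a = 775676 + 138421 = 914097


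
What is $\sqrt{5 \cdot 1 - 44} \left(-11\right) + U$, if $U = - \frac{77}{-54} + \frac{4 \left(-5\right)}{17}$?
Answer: $\frac{229}{918} - 11 i \sqrt{39} \approx 0.24946 - 68.695 i$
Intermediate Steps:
$U = \frac{229}{918}$ ($U = \left(-77\right) \left(- \frac{1}{54}\right) - \frac{20}{17} = \frac{77}{54} - \frac{20}{17} = \frac{229}{918} \approx 0.24946$)
$\sqrt{5 \cdot 1 - 44} \left(-11\right) + U = \sqrt{5 \cdot 1 - 44} \left(-11\right) + \frac{229}{918} = \sqrt{5 - 44} \left(-11\right) + \frac{229}{918} = \sqrt{-39} \left(-11\right) + \frac{229}{918} = i \sqrt{39} \left(-11\right) + \frac{229}{918} = - 11 i \sqrt{39} + \frac{229}{918} = \frac{229}{918} - 11 i \sqrt{39}$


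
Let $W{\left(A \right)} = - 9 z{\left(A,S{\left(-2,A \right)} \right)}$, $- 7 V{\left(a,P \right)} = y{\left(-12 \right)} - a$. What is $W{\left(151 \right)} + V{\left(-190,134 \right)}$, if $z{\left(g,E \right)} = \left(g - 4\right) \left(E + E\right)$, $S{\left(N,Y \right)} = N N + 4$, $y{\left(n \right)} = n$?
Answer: $- \frac{148354}{7} \approx -21193.0$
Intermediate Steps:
$S{\left(N,Y \right)} = 4 + N^{2}$ ($S{\left(N,Y \right)} = N^{2} + 4 = 4 + N^{2}$)
$V{\left(a,P \right)} = \frac{12}{7} + \frac{a}{7}$ ($V{\left(a,P \right)} = - \frac{-12 - a}{7} = \frac{12}{7} + \frac{a}{7}$)
$z{\left(g,E \right)} = 2 E \left(-4 + g\right)$ ($z{\left(g,E \right)} = \left(-4 + g\right) 2 E = 2 E \left(-4 + g\right)$)
$W{\left(A \right)} = 576 - 144 A$ ($W{\left(A \right)} = - 9 \cdot 2 \left(4 + \left(-2\right)^{2}\right) \left(-4 + A\right) = - 9 \cdot 2 \left(4 + 4\right) \left(-4 + A\right) = - 9 \cdot 2 \cdot 8 \left(-4 + A\right) = - 9 \left(-64 + 16 A\right) = 576 - 144 A$)
$W{\left(151 \right)} + V{\left(-190,134 \right)} = \left(576 - 21744\right) + \left(\frac{12}{7} + \frac{1}{7} \left(-190\right)\right) = \left(576 - 21744\right) + \left(\frac{12}{7} - \frac{190}{7}\right) = -21168 - \frac{178}{7} = - \frac{148354}{7}$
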